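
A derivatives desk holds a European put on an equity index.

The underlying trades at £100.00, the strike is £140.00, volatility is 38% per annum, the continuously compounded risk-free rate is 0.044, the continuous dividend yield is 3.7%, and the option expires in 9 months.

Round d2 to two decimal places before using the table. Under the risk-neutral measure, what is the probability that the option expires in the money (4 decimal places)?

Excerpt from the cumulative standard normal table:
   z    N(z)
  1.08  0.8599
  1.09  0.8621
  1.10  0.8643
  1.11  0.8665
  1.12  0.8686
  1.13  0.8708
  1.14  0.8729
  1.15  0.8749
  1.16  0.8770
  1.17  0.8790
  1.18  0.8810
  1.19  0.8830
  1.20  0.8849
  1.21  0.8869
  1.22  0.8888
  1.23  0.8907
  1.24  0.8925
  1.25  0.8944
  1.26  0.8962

0.8790

T = 0.75;  σ√T = 0.3291
ln(S/K) + (r − q + σ²/2)T = ln(100/140) + (0.044 − 0.037 + 0.38²/2)·0.75 = -0.3365 + 0.0594 = -0.2771
d₁ = -0.2771 / 0.3291 = -0.8419 → -0.84
d₂ = d₁ − σ√T = -0.8419 − 0.3291 = -1.1710 → -1.17
Risk-neutral Pr[S_T < K] = N(−d₂) = N(1.17) = 0.8790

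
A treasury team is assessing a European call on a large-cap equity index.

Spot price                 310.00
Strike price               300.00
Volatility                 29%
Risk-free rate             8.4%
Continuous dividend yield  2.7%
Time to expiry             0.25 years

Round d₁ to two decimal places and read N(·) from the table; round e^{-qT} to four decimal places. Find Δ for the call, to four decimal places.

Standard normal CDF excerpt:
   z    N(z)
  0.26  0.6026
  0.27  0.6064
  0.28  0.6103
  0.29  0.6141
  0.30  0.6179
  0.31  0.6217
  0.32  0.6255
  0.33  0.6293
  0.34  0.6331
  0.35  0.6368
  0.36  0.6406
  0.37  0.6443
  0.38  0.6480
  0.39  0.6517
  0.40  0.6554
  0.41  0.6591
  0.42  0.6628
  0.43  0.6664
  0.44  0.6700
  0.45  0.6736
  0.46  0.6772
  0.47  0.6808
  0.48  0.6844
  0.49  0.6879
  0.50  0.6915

0.6510

T = 0.25;  σ√T = 0.1450
d₁ = [ln(310/300) + (0.084 − 0.027 + ½·0.29²)·0.25] / (σ√T) = (0.0328 + 0.0248) / 0.1450 = 0.3969 ≈ 0.40
N(d₁) = N(0.40) = 0.6554
Δ_call = exp(−qT)·N(d₁) = 0.9933·0.6554 = 0.6510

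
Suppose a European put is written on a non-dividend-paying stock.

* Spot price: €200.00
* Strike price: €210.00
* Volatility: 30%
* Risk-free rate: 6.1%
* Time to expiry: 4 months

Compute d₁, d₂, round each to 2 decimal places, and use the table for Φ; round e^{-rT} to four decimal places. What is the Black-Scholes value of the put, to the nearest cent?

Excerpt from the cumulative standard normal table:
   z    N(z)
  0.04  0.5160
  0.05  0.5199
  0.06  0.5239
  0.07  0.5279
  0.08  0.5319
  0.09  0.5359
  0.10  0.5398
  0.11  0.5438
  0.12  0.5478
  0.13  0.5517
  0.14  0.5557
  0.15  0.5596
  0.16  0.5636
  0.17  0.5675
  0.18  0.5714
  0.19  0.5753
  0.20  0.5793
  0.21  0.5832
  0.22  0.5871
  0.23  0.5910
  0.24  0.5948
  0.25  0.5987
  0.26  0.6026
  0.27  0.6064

€16.82

σ√T = 0.3 × 0.5774 = 0.1732
d₁ = [ln(200/210) + (0.061 + 0.3²/2)·0.3333] / 0.1732 = [-0.0488 + 0.0353] / 0.1732 = -0.0777 → -0.08
d₂ = d₁ − σ√T = -0.0777 − 0.1732 = -0.2509 → -0.25
e^(−rT) = e^(−0.061·0.3333) = 0.9799
N(−d₂) = N(0.25) = 0.5987;  N(−d₁) = N(0.08) = 0.5319
P = 210·0.9799·0.5987 − 200·0.5319 = 123.1999 − 106.3800 = 16.8199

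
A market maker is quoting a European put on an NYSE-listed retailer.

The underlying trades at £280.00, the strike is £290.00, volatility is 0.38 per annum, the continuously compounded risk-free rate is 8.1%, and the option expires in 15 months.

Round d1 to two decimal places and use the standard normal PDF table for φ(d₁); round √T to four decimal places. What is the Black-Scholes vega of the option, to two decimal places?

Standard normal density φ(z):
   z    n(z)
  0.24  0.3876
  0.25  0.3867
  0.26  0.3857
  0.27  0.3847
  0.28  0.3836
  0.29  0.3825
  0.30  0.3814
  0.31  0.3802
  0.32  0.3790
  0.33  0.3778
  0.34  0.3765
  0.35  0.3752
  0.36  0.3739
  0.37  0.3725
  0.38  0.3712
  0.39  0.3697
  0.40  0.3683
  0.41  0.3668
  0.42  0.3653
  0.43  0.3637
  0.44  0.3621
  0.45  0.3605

116.61

T = 1.25;  σ√T = 0.4249
d₁ = [ln(280/290) + (0.081 + ½·0.38²)·1.25] / (σ√T) = (-0.0351 + 0.1915) / 0.4249 = 0.3681 which rounds to 0.37
√T = √1.25 = 1.1180
φ(d₁) = φ(0.37) = 0.3725
vega = S·φ(d₁)·√T = 280·0.3725·1.1180 = 116.6074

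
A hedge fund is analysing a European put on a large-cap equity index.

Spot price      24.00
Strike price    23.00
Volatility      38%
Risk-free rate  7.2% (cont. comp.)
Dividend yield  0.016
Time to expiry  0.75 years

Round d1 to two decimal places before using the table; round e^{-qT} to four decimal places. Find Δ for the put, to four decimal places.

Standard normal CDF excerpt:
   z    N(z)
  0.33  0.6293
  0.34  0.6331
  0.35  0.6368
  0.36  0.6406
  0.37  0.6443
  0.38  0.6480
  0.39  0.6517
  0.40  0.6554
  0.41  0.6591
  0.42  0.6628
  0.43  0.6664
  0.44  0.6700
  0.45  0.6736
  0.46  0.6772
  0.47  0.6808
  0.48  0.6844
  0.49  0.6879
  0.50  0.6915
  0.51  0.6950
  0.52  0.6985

T = 0.75;  σ√T = 0.3291
d₁ = [ln(24/23) + (0.072 − 0.016 + ½·0.38²)·0.75] / (σ√T) = (0.0426 + 0.0961) / 0.3291 = 0.4215 → 0.42
N(d₁) = N(0.42) = 0.6628
Δ_put = e^(−qT)·(N(d₁) − 1) = 0.9881·(0.6628 − 1) = -0.3332

-0.3332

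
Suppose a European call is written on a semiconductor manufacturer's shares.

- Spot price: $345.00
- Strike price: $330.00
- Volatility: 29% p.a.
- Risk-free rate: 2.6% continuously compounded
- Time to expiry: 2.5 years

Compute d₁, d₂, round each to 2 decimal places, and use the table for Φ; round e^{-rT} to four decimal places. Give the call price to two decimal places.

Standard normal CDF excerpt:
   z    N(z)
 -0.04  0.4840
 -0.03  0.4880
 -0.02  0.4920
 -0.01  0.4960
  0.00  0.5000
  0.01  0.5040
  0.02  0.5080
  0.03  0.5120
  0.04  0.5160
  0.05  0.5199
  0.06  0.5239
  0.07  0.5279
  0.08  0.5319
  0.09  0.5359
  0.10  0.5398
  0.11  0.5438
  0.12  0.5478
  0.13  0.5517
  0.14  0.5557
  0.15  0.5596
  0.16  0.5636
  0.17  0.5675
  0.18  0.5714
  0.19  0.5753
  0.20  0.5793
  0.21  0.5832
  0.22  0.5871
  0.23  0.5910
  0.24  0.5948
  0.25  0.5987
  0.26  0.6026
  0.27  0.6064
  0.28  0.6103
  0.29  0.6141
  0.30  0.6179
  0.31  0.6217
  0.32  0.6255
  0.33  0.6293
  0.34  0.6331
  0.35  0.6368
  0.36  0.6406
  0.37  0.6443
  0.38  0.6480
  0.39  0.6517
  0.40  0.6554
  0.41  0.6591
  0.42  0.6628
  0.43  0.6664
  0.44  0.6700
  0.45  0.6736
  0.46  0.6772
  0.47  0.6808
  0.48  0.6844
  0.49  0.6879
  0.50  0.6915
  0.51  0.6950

T = 2.5;  σ√T = 0.4585
ln(S/K) + (r + σ²/2)T = ln(345/330) + (0.026 + 0.29²/2)·2.5 = 0.0445 + 0.1701 = 0.2146
d₁ = 0.2146 / 0.4585 = 0.4680 → 0.47
d₂ = d₁ − σ√T = 0.4680 − 0.4585 = 0.0094 → 0.01
e^(−rT) = e^(−0.026·2.5) = 0.9371
N(d₁) = N(0.47) = 0.6808;  N(d₂) = N(0.01) = 0.5040
C = 345·0.6808 − 330·0.9371·0.5040 = 234.8760 − 155.8585 = 79.0175

$79.02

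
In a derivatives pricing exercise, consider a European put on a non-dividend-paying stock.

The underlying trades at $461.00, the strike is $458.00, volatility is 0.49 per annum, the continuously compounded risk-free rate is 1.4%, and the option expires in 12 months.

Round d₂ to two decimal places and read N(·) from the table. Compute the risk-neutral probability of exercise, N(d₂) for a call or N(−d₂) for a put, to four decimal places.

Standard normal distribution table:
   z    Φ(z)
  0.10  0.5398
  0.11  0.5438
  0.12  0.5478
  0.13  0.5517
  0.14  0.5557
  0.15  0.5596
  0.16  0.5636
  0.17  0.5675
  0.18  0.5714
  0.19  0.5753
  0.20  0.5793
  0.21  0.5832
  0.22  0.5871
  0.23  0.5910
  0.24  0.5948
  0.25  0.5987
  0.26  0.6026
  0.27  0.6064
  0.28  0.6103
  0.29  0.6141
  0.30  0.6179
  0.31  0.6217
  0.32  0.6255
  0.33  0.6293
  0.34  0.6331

σ√T = 0.49·√1 = 0.4900
d₁ = [ln(461/458) + (0.014 + 0.49²/2)·1] / 0.4900 = [0.0065 + 0.1341] / 0.4900 = 0.2869 ⇒ 0.29
d₂ = d₁ − σ√T = 0.2869 − 0.4900 = -0.2031 ⇒ -0.20
Pr(exercise) under Q = N(−d₂) = N(0.20) = 0.5793

0.5793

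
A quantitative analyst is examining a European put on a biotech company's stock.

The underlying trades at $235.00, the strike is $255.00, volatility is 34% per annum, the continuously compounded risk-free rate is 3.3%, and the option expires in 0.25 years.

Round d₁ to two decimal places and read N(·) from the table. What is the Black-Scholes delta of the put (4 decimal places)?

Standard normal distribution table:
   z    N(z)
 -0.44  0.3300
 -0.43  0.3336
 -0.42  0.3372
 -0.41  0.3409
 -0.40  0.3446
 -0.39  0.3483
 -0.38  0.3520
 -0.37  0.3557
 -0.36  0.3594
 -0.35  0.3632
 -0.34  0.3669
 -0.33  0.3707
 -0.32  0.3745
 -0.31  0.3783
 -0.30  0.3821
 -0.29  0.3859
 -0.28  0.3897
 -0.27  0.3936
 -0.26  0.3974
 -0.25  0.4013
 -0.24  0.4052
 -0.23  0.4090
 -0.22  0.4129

σ√T = 0.34 × 0.5000 = 0.1700
ln(S/K) + (r + σ²/2)T = ln(235/255) + (0.033 + 0.34²/2)·0.25 = -0.0817 + 0.0227 = -0.0590
d₁ = -0.0590 / 0.1700 = -0.3469 which rounds to -0.35
N(d₁) = N(-0.35) = 0.3632
Δ_put = N(d₁) − 1 = 0.3632 − 1 = -0.6368

-0.6368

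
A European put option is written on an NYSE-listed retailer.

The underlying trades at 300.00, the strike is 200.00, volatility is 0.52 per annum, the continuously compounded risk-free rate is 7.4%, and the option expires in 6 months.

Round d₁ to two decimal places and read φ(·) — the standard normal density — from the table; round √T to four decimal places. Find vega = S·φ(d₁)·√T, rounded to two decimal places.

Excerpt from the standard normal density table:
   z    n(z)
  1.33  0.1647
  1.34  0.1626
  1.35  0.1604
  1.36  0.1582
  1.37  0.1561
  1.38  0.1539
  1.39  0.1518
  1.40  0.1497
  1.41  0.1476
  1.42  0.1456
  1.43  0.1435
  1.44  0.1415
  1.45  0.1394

32.20

σ√T = 0.52 × 0.7071 = 0.3677
d₁ = [ln(300/200) + (0.074 + 0.52²/2)·0.5] / 0.3677 = [0.4055 + 0.1046] / 0.3677 = 1.3872 which rounds to 1.39
√T = √0.5 = 0.7071
φ(d₁) = φ(1.39) = 0.1518
vega = S·φ(d₁)·√T = 300·0.1518·0.7071 = 32.2013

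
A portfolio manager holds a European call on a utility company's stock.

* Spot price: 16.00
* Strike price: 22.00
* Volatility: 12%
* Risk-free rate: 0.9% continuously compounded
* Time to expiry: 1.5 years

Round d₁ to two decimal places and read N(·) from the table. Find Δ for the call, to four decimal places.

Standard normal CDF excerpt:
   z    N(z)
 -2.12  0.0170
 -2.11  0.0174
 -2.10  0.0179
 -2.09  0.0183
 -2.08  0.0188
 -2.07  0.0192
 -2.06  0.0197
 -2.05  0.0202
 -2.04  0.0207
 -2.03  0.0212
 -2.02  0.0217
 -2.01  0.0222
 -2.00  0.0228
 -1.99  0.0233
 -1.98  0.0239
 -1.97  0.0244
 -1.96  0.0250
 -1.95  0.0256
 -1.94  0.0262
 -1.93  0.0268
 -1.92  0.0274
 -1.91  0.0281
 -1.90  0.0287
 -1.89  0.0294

0.0228

σ√T = 0.12·√1.5 = 0.1470
d₁ = [ln(16/22) + (0.009 + ½·0.12²)·1.5] / (σ√T) = (-0.3185 + 0.0243) / 0.1470 = -2.0015 ≈ -2.00
N(d₁) = N(-2.00) = 0.0228
Δ_call = N(d₁) = 0.0228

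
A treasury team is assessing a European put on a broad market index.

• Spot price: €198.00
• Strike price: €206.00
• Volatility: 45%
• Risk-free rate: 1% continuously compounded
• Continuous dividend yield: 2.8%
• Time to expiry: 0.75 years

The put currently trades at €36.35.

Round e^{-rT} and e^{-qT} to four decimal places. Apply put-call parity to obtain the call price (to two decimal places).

exp(−qT) = exp(−0.028·0.75) = 0.9792;  exp(−rT) = exp(−0.01·0.75) = 0.9925
Put-call parity: C − P = S·e^(−qT) − K·e^(−rT) = 198·0.9792 − 206·0.9925 = 193.8816 − 204.4550 = -10.5734
C = P + (C − P) = 36.35 + (-10.5734) = 25.7766

€25.78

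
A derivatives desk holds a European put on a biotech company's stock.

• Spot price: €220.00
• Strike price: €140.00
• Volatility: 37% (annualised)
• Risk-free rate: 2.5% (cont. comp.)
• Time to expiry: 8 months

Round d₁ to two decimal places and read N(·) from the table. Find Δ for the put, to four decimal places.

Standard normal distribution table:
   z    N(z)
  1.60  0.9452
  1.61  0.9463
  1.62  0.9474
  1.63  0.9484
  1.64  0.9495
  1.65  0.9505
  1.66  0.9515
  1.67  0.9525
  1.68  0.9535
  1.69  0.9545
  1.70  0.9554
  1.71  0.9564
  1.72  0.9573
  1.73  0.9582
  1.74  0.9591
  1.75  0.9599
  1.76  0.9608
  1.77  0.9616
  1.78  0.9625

-0.0446

σ√T = 0.37 × 0.8165 = 0.3021
d₁ = [ln(220/140) + (0.025 + 0.37²/2)·0.6667] / 0.3021 = [0.4520 + 0.0623] / 0.3021 = 1.7023 ≈ 1.70
N(d₁) = N(1.70) = 0.9554
Δ_put = N(d₁) − 1 = 0.9554 − 1 = -0.0446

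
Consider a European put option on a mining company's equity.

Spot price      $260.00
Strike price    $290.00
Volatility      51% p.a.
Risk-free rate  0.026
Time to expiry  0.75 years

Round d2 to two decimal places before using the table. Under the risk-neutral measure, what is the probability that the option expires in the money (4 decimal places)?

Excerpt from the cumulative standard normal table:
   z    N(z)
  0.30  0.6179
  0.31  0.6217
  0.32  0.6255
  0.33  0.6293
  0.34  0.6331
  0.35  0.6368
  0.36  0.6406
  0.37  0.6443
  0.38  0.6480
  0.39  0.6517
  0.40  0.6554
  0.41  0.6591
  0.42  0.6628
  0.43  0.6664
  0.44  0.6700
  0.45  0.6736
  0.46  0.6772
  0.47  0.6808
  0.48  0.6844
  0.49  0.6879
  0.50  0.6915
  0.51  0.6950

σ√T = 0.51 × 0.8660 = 0.4417
d₁ = [ln(260/290) + (0.026 + ½·0.51²)·0.75] / (σ√T) = (-0.1092 + 0.1170) / 0.4417 = 0.0177 ⇒ 0.02
d₂ = 0.0177 − 0.4417 = -0.4239 ⇒ -0.42
Pr(exercise) under Q = N(−d₂) = N(0.42) = 0.6628

0.6628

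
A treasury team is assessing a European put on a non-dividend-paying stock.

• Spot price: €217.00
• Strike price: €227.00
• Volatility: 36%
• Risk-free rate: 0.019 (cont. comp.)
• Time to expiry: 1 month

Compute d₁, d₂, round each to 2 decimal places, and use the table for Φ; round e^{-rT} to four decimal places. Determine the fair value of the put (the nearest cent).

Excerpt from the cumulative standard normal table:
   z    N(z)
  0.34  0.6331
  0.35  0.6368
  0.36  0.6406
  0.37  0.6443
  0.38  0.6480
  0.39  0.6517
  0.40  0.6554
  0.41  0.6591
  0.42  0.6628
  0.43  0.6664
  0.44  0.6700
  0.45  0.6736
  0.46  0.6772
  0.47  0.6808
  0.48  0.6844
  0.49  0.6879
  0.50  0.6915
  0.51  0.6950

€14.48

T = 0.08333;  σ√T = 0.1039
ln(S/K) + (r + σ²/2)T = ln(217/227) + (0.019 + 0.36²/2)·0.08333 = -0.0451 + 0.0070 = -0.0381
d₁ = -0.0381 / 0.1039 = -0.3663 which rounds to -0.37
d₂ = d₁ − σ√T = -0.3663 − 0.1039 = -0.4702 which rounds to -0.47
e^(−rT) = e^(−0.019·0.08333) = 0.9984
N(−d₂) = N(0.47) = 0.6808;  N(−d₁) = N(0.37) = 0.6443
P = 227·0.9984·0.6808 − 217·0.6443 = 154.2943 − 139.8131 = 14.4812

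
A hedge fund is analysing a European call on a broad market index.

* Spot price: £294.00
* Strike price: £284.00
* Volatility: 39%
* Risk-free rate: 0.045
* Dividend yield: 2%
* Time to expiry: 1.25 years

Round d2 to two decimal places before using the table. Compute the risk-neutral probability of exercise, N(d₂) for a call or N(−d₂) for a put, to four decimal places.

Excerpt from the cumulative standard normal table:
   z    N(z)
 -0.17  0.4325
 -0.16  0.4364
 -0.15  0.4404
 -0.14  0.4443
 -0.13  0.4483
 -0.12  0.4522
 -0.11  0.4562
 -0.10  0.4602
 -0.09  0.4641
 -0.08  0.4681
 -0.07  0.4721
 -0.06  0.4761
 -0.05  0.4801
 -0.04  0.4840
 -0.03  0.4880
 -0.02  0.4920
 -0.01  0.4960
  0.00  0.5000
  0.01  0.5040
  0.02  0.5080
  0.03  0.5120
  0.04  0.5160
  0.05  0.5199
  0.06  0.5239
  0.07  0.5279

0.4721

T = 1.25;  σ√T = 0.4360
ln(S/K) + (r − q + σ²/2)T = ln(294/284) + (0.045 − 0.02 + 0.39²/2)·1.25 = 0.0346 + 0.1263 = 0.1609
d₁ = 0.1609 / 0.4360 = 0.3690 → 0.37
d₂ = d₁ − σ√T = 0.3690 − 0.4360 = -0.0670 → -0.07
Risk-neutral Pr[S_T > K] = N(d₂) = N(-0.07) = 0.4721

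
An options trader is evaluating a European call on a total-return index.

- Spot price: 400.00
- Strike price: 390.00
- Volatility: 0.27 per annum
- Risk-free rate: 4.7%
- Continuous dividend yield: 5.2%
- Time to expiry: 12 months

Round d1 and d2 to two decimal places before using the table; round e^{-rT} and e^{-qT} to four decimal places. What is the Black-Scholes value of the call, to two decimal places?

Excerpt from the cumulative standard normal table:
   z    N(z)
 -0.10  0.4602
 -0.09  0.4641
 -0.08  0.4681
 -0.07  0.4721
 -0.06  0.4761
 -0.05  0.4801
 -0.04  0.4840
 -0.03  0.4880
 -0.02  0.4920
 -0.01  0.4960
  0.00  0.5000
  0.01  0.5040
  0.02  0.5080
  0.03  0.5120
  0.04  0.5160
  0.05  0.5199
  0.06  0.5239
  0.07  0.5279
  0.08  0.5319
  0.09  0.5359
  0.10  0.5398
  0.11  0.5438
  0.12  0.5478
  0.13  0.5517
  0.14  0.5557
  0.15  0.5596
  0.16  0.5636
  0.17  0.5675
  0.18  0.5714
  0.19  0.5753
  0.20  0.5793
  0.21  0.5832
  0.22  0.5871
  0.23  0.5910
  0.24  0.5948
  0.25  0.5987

T = 1;  σ√T = 0.2700
ln(S/K) + (r − q + σ²/2)T = ln(400/390) + (0.047 − 0.052 + 0.27²/2)·1 = 0.0253 + 0.0315 = 0.0568
d₁ = 0.0568 / 0.2700 = 0.2103 ≈ 0.21
d₂ = d₁ − σ√T = 0.2103 − 0.2700 = -0.0597 ≈ -0.06
exp(−qT) = exp(−0.052·1) = 0.9493;  exp(−rT) = exp(−0.047·1) = 0.9541
N(d₁) = N(0.21) = 0.5832;  N(d₂) = N(-0.06) = 0.4761
C = 400·0.9493·0.5832 − 390·0.9541·0.4761 = 221.4527 − 177.1563 = 44.2964

44.30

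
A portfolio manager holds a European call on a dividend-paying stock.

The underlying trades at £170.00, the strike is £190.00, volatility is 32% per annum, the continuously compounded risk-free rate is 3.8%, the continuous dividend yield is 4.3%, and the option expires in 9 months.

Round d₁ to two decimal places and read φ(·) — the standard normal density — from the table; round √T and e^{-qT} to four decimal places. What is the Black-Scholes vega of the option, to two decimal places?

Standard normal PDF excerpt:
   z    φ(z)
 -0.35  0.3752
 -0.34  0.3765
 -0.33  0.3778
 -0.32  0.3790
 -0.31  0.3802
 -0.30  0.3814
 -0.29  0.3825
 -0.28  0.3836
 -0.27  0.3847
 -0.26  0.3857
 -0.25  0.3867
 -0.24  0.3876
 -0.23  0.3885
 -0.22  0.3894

54.68

σ√T = 0.32·√0.75 = 0.2771
d₁ = [ln(170/190) + (0.038 − 0.043 + 0.32²/2)·0.75] / 0.2771 = [-0.1112 + 0.0347] / 0.2771 = -0.2763 ⇒ -0.28
√T = √0.75 = 0.8660
φ(d₁) = φ(-0.28) = 0.3836
exp(−qT) = exp(−0.043·0.75) = 0.9683
vega = S·exp(−qT)·φ(d₁)·√T = 170·0.9683·0.3836·0.8660 = 54.6834
(The put has the same vega.)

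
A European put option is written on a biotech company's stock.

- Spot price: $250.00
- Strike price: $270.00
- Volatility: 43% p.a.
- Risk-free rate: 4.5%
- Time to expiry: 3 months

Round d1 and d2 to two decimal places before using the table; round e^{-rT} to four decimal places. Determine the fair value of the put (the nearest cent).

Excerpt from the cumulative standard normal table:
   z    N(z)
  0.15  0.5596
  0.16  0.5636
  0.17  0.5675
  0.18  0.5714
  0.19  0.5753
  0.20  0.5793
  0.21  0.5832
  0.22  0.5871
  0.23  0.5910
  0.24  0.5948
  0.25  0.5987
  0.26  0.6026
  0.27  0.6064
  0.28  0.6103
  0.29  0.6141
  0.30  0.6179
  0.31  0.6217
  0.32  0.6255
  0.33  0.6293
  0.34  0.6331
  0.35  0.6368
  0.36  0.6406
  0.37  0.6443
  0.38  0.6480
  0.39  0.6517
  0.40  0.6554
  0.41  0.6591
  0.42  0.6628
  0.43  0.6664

T = 0.25;  σ√T = 0.2150
d₁ = [ln(250/270) + (0.045 + ½·0.43²)·0.25] / (σ√T) = (-0.0770 + 0.0344) / 0.2150 = -0.1981 which rounds to -0.20
d₂ = -0.1981 − 0.2150 = -0.4131 which rounds to -0.41
exp(−rT) = exp(−0.045·0.25) = 0.9888
N(−d₂) = N(0.41) = 0.6591;  N(−d₁) = N(0.20) = 0.5793
P = 270·0.9888·0.6591 − 250·0.5793 = 175.9639 − 144.8250 = 31.1389

$31.14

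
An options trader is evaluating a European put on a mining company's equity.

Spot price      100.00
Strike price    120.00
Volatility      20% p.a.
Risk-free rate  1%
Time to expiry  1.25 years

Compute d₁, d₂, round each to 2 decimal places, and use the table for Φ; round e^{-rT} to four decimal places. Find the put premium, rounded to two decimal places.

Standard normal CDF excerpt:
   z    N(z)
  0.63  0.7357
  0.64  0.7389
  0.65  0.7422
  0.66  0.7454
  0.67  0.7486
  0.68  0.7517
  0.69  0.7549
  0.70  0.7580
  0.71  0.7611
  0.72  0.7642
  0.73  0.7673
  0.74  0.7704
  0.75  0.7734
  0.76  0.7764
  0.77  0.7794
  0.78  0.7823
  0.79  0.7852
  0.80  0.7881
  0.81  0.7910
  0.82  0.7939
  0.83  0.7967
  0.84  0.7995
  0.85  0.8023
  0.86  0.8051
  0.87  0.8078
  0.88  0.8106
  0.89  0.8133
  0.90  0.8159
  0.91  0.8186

21.51

T = 1.25;  σ√T = 0.2236
d₁ = [ln(100/120) + (0.01 + ½·0.2²)·1.25] / (σ√T) = (-0.1823 + 0.0375) / 0.2236 = -0.6477 ≈ -0.65
d₂ = -0.6477 − 0.2236 = -0.8713 ≈ -0.87
e^(−rT) = e^(−0.01·1.25) = 0.9876
N(−d₂) = N(0.87) = 0.8078;  N(−d₁) = N(0.65) = 0.7422
P = 120·0.9876·0.8078 − 100·0.7422 = 95.7340 − 74.2200 = 21.5140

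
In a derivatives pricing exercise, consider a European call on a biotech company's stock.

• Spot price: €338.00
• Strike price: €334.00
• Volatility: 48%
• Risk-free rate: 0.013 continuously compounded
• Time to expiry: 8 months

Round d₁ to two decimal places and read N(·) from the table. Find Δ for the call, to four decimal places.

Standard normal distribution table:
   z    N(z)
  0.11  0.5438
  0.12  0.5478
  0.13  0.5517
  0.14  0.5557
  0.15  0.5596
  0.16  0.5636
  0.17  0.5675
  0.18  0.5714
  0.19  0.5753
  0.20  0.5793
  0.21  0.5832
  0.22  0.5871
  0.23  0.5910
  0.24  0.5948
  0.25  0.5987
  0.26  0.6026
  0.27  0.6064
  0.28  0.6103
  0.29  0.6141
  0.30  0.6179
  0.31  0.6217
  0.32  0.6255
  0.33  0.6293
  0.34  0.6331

σ√T = 0.48 × 0.8165 = 0.3919
d₁ = [ln(338/334) + (0.013 + 0.48²/2)·0.6667] / 0.3919 = [0.0119 + 0.0855] / 0.3919 = 0.2484 → 0.25
N(d₁) = N(0.25) = 0.5987
Δ_call = N(d₁) = 0.5987

0.5987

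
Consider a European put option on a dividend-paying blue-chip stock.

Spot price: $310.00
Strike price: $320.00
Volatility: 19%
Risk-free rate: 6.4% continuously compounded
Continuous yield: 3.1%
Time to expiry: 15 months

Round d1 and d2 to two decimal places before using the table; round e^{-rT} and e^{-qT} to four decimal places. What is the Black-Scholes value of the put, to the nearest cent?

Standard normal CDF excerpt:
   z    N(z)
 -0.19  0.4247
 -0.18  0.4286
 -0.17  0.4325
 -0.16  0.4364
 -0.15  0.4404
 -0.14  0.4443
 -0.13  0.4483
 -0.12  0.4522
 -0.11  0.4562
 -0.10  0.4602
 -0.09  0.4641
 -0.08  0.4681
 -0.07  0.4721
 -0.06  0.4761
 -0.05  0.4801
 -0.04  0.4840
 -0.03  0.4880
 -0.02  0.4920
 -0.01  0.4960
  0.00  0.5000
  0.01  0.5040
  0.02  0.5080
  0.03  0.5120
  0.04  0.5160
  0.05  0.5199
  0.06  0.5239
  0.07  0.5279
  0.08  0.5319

σ√T = 0.19·√1.25 = 0.2124
d₁ = [ln(310/320) + (0.064 − 0.031 + ½·0.19²)·1.25] / (σ√T) = (-0.0317 + 0.0638) / 0.2124 = 0.1509 which rounds to 0.15
d₂ = 0.1509 − 0.2124 = -0.0615 which rounds to -0.06
exp(−qT) = exp(−0.031·1.25) = 0.9620;  exp(−rT) = exp(−0.064·1.25) = 0.9231
N(−d₂) = N(0.06) = 0.5239;  N(−d₁) = N(-0.15) = 0.4404
P = 320·0.9231·0.5239 − 310·0.9620·0.4404 = 154.7559 − 131.3361 = 23.4198

$23.42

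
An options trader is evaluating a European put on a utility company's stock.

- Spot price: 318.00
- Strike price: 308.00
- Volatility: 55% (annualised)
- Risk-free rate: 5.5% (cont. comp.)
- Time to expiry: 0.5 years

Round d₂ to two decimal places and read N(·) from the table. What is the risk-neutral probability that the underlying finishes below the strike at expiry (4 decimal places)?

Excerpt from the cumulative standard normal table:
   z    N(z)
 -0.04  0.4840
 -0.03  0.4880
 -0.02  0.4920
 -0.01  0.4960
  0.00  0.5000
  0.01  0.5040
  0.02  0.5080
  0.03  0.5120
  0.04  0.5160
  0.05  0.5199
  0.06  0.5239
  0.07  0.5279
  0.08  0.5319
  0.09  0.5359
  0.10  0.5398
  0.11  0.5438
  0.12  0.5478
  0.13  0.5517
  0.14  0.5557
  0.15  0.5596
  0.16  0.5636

0.5160

T = 0.5;  σ√T = 0.3889
d₁ = [ln(318/308) + (0.055 + ½·0.55²)·0.5] / (σ√T) = (0.0320 + 0.1031) / 0.3889 = 0.3473 → 0.35
d₂ = 0.3473 − 0.3889 = -0.0416 → -0.04
Risk-neutral Pr[S_T < K] = N(−d₂) = N(0.04) = 0.5160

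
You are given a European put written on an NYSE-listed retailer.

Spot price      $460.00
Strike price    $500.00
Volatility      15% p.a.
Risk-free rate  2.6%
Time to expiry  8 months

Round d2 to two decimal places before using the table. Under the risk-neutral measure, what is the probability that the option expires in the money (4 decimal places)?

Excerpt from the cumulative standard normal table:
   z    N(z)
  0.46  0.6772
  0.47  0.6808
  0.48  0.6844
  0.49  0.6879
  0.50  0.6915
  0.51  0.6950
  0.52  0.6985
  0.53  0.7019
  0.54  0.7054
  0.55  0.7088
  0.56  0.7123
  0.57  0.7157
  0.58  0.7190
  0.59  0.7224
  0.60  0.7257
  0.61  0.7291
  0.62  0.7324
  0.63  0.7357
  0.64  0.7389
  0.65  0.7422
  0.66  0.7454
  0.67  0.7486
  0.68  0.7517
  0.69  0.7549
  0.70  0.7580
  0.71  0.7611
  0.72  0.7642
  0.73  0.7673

0.7257

σ√T = 0.15·√0.6667 = 0.1225
d₁ = [ln(460/500) + (0.026 + ½·0.15²)·0.6667] / (σ√T) = (-0.0834 + 0.0248) / 0.1225 = -0.4780 ≈ -0.48
d₂ = -0.4780 − 0.1225 = -0.6005 ≈ -0.60
Risk-neutral Pr[S_T < K] = N(−d₂) = N(0.60) = 0.7257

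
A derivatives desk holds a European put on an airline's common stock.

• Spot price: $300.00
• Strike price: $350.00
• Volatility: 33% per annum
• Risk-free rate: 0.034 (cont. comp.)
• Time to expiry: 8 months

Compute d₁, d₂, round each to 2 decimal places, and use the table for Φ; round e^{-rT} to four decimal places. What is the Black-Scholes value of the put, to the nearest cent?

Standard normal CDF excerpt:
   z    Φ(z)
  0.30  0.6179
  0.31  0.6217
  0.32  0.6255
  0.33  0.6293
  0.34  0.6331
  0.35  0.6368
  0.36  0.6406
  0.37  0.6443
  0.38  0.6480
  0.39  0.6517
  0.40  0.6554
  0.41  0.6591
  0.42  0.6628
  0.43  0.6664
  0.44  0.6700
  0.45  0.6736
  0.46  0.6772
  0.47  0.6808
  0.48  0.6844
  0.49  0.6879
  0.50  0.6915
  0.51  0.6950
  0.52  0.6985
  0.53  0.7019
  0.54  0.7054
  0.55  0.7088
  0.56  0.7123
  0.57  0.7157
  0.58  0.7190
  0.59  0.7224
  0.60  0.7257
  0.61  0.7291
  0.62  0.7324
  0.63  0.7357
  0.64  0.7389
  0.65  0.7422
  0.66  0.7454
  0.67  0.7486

$59.56

σ√T = 0.33 × 0.8165 = 0.2694
d₁ = [ln(300/350) + (0.034 + 0.33²/2)·0.6667] / 0.2694 = [-0.1542 + 0.0590] / 0.2694 = -0.3533 → -0.35
d₂ = d₁ − σ√T = -0.3533 − 0.2694 = -0.6227 → -0.62
e^(−rT) = e^(−0.034·0.6667) = 0.9776
P = 350·0.9776·N(0.62) − 300·N(0.35) = 350·0.9776·0.7324 − 300·0.6368 = 250.5980 − 191.0400 = 59.5580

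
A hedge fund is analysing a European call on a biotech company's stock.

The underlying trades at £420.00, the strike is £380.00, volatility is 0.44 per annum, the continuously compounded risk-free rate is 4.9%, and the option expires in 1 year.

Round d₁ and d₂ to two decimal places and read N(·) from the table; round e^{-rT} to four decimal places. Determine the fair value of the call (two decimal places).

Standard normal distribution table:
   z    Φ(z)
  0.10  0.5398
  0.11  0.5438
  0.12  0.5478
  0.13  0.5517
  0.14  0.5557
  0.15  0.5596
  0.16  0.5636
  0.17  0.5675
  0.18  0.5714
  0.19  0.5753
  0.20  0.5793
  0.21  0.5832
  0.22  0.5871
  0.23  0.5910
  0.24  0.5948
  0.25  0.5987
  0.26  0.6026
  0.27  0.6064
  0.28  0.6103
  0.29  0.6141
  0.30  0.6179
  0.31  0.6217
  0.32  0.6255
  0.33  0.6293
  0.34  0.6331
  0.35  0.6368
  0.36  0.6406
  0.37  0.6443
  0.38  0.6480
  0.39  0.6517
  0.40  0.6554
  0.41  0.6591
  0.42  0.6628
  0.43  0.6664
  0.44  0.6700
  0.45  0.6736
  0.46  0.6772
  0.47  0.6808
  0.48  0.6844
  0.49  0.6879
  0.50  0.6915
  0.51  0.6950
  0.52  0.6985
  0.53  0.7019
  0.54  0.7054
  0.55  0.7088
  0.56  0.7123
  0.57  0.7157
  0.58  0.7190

£100.95

σ√T = 0.44 × 1.0000 = 0.4400
d₁ = [ln(420/380) + (0.049 + 0.44²/2)·1] / 0.4400 = [0.1001 + 0.1458] / 0.4400 = 0.5588 → 0.56
d₂ = d₁ − σ√T = 0.5588 − 0.4400 = 0.1188 → 0.12
exp(−rT) = exp(−0.049·1) = 0.9522
C = 420·N(0.56) − 380·0.9522·N(0.12) = 420·0.7123 − 380·0.9522·0.5478 = 299.1660 − 198.2138 = 100.9522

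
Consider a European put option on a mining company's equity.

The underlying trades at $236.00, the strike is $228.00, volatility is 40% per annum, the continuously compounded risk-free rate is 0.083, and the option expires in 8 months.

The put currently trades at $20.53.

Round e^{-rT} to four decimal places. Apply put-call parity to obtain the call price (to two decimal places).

e^(−rT) = e^(−0.083·0.6667) = 0.9462
Put-call parity: C − P = S − K·e^(−rT) = 236 − 228·0.9462 = 236 − 215.7336 = 20.2664
C = P + (C − P) = 20.53 + (20.2664) = 40.7964

$40.80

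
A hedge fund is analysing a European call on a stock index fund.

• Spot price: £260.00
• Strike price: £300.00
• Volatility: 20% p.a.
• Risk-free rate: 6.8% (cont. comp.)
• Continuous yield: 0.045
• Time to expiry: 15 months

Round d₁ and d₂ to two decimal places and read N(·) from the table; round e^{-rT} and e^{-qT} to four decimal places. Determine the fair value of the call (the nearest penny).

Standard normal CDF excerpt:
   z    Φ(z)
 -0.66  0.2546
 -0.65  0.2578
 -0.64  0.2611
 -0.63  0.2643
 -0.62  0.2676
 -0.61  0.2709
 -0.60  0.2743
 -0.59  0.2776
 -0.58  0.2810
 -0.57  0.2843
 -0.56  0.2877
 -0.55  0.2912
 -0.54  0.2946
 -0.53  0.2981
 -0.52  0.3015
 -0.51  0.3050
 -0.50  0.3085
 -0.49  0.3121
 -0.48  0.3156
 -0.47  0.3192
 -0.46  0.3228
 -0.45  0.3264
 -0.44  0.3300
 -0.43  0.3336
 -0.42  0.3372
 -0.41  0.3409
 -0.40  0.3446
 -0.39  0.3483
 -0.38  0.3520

σ√T = 0.2·√1.25 = 0.2236
d₁ = [ln(260/300) + (0.068 − 0.045 + 0.2²/2)·1.25] / 0.2236 = [-0.1431 + 0.0538] / 0.2236 = -0.3996 ⇒ -0.40
d₂ = d₁ − σ√T = -0.3996 − 0.2236 = -0.6232 ⇒ -0.62
e^(−qT) = e^(−0.045·1.25) = 0.9453;  e^(−rT) = e^(−0.068·1.25) = 0.9185
N(d₁) = N(-0.40) = 0.3446;  N(d₂) = N(-0.62) = 0.2676
C = 260·0.9453·0.3446 − 300·0.9185·0.2676 = 84.6951 − 73.7372 = 10.9579

£10.96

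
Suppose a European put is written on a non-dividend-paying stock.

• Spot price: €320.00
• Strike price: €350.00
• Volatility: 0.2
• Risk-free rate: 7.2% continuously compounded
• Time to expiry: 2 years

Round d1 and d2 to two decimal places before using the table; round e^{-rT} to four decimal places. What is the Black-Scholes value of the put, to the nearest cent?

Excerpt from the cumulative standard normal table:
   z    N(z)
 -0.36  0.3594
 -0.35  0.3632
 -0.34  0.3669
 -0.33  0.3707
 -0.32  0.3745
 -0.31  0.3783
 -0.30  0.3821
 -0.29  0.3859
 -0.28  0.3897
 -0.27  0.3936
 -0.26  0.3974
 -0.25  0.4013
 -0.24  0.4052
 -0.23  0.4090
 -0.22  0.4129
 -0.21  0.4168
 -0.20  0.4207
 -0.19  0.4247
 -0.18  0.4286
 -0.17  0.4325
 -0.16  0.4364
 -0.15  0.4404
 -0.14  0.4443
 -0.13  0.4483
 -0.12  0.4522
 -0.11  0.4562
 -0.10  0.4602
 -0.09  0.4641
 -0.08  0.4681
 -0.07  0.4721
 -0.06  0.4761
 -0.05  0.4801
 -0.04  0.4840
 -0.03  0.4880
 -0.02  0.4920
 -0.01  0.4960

σ√T = 0.2 × 1.4142 = 0.2828
d₁ = [ln(320/350) + (0.072 + ½·0.2²)·2] / (σ√T) = (-0.0896 + 0.1840) / 0.2828 = 0.3337 → 0.33
d₂ = 0.3337 − 0.2828 = 0.0509 → 0.05
e^(−rT) = e^(−0.072·2) = 0.8659
P = 350·0.8659·N(-0.05) − 320·N(-0.33) = 350·0.8659·0.4801 − 320·0.3707 = 145.5015 − 118.6240 = 26.8775

€26.88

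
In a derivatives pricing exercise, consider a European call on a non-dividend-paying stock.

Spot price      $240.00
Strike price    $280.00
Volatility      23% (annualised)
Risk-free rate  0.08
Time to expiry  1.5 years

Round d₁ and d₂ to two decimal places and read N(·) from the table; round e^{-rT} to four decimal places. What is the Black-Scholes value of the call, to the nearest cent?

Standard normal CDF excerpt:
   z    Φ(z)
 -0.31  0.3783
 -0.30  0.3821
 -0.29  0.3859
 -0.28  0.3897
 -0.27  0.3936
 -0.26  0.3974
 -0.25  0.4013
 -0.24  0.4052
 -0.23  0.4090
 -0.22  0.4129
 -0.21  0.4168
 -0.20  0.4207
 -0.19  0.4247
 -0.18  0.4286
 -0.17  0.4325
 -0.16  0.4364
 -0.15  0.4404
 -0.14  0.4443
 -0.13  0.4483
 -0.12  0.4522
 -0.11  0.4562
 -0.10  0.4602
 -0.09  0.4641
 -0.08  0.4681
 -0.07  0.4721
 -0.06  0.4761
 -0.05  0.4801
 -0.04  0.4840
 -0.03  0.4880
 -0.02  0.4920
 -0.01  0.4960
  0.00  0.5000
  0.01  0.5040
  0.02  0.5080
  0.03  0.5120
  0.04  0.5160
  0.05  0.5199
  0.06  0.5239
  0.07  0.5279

$23.23

σ√T = 0.23 × 1.2247 = 0.2817
d₁ = [ln(240/280) + (0.08 + 0.23²/2)·1.5] / 0.2817 = [-0.1542 + 0.1597] / 0.2817 = 0.0196 which rounds to 0.02
d₂ = d₁ − σ√T = 0.0196 − 0.2817 = -0.2621 which rounds to -0.26
e^(−rT) = e^(−0.08·1.5) = 0.8869
N(d₁) = N(0.02) = 0.5080;  N(d₂) = N(-0.26) = 0.3974
C = 240·0.5080 − 280·0.8869·0.3974 = 121.9200 − 98.6871 = 23.2329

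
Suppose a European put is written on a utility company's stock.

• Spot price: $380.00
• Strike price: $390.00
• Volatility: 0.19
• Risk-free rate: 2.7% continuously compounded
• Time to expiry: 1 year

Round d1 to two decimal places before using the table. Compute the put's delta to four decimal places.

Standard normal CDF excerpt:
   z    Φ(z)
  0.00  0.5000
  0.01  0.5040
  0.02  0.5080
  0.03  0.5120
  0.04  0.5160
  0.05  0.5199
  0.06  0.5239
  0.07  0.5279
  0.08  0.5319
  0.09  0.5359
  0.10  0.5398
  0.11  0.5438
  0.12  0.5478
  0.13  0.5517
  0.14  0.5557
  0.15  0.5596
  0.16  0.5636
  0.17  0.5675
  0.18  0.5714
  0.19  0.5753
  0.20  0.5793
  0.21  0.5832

-0.4602

σ√T = 0.19·√1 = 0.1900
ln(S/K) + (r + σ²/2)T = ln(380/390) + (0.027 + 0.19²/2)·1 = -0.0260 + 0.0450 = 0.0191
d₁ = 0.0191 / 0.1900 = 0.1004 ≈ 0.10
N(d₁) = N(0.10) = 0.5398
Δ_put = N(d₁) − 1 = 0.5398 − 1 = -0.4602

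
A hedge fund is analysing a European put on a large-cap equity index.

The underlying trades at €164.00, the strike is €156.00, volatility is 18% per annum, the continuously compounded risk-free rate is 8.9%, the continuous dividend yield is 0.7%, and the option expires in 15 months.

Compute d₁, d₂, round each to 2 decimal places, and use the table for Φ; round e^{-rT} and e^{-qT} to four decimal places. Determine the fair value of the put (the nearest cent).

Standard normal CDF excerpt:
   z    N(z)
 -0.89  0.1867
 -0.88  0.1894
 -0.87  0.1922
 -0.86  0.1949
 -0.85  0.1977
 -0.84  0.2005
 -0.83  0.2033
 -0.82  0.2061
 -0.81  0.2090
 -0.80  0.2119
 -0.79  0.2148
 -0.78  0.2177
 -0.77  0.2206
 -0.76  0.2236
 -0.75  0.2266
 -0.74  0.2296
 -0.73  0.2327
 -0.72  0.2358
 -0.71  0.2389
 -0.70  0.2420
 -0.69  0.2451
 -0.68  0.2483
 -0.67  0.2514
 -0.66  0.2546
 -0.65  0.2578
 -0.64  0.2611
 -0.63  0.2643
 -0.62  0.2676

€3.85

σ√T = 0.18·√1.25 = 0.2012
ln(S/K) + (r − q + σ²/2)T = ln(164/156) + (0.089 − 0.007 + 0.18²/2)·1.25 = 0.0500 + 0.1227 = 0.1728
d₁ = 0.1728 / 0.2012 = 0.8585 which rounds to 0.86
d₂ = d₁ − σ√T = 0.8585 − 0.2012 = 0.6572 which rounds to 0.66
exp(−qT) = exp(−0.007·1.25) = 0.9913;  exp(−rT) = exp(−0.089·1.25) = 0.8947
N(−d₂) = N(-0.66) = 0.2546;  N(−d₁) = N(-0.86) = 0.1949
P = 156·0.8947·0.2546 − 164·0.9913·0.1949 = 35.5353 − 31.6855 = 3.8498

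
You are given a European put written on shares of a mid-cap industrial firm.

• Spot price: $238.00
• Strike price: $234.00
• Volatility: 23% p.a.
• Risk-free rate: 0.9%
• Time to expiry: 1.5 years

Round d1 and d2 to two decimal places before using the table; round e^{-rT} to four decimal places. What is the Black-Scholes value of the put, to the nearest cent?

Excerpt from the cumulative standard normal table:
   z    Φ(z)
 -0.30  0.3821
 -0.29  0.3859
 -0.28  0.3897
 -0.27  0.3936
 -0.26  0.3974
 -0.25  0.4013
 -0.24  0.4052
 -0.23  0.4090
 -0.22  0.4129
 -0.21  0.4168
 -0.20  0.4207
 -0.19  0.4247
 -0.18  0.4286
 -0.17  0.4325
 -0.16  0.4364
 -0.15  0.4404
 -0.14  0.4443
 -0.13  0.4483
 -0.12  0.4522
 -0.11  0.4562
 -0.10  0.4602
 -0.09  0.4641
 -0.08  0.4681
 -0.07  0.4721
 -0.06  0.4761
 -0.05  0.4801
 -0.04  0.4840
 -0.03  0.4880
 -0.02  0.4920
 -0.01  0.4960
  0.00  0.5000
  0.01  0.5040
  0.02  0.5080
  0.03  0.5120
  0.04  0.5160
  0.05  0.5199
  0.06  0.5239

T = 1.5;  σ√T = 0.2817
d₁ = [ln(238/234) + (0.009 + 0.23²/2)·1.5] / 0.2817 = [0.0169 + 0.0532] / 0.2817 = 0.2489 ⇒ 0.25
d₂ = d₁ − σ√T = 0.2489 − 0.2817 = -0.0328 ⇒ -0.03
e^(−rT) = e^(−0.009·1.5) = 0.9866
P = 234·0.9866·N(0.03) − 238·N(-0.25) = 234·0.9866·0.5120 − 238·0.4013 = 118.2026 − 95.5094 = 22.6932

$22.69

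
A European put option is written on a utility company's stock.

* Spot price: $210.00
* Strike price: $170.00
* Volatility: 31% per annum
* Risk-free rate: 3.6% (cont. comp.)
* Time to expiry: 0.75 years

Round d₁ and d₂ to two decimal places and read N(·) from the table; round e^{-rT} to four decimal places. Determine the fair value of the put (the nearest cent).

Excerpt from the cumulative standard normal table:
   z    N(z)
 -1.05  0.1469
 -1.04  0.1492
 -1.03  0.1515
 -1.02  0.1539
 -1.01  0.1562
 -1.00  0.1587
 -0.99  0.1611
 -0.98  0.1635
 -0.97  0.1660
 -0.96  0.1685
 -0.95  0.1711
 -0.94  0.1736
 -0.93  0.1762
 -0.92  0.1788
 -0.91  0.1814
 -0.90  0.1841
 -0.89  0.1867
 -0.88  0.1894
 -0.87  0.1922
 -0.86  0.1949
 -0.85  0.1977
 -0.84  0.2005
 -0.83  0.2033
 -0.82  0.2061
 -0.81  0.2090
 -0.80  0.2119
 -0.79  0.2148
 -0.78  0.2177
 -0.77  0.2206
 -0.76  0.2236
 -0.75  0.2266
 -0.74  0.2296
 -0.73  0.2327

$5.18

T = 0.75;  σ√T = 0.2685
d₁ = [ln(210/170) + (0.036 + 0.31²/2)·0.75] / 0.2685 = [0.2113 + 0.0630] / 0.2685 = 1.0219 ⇒ 1.02
d₂ = d₁ − σ√T = 1.0219 − 0.2685 = 0.7534 ⇒ 0.75
e^(−rT) = e^(−0.036·0.75) = 0.9734
N(−d₂) = N(-0.75) = 0.2266;  N(−d₁) = N(-1.02) = 0.1539
P = 170·0.9734·0.2266 − 210·0.1539 = 37.4973 − 32.3190 = 5.1783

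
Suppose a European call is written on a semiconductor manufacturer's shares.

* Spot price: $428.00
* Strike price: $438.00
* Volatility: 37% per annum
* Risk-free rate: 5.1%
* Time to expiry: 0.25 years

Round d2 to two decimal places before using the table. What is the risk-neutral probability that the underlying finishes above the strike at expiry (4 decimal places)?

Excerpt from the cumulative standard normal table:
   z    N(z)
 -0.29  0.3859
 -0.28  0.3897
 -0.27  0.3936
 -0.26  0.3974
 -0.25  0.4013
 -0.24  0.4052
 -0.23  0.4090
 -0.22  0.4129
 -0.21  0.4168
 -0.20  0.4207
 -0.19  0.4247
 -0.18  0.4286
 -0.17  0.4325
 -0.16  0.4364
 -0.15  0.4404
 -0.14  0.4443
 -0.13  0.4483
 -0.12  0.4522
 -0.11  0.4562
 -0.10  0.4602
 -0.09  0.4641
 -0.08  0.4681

T = 0.25;  σ√T = 0.1850
ln(S/K) + (r + σ²/2)T = ln(428/438) + (0.051 + 0.37²/2)·0.25 = -0.0231 + 0.0299 = 0.0068
d₁ = 0.0068 / 0.1850 = 0.0366 ⇒ 0.04
d₂ = d₁ − σ√T = 0.0366 − 0.1850 = -0.1484 ⇒ -0.15
Pr(exercise) under Q = N(d₂) = 0.4404

0.4404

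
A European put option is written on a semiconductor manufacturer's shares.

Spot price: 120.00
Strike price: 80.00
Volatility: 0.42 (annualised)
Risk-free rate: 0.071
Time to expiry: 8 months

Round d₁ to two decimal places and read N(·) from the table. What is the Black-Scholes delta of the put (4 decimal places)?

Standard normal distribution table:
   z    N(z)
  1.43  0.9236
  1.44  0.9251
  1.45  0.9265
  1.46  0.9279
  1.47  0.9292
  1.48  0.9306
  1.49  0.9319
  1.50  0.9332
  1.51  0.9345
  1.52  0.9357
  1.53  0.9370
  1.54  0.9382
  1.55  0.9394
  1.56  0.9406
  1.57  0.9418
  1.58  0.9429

-0.0681

σ√T = 0.42·√0.6667 = 0.3429
d₁ = [ln(120/80) + (0.071 + ½·0.42²)·0.6667] / (σ√T) = (0.4055 + 0.1061) / 0.3429 = 1.4919 which rounds to 1.49
N(d₁) = N(1.49) = 0.9319
Δ_put = N(d₁) − 1 = 0.9319 − 1 = -0.0681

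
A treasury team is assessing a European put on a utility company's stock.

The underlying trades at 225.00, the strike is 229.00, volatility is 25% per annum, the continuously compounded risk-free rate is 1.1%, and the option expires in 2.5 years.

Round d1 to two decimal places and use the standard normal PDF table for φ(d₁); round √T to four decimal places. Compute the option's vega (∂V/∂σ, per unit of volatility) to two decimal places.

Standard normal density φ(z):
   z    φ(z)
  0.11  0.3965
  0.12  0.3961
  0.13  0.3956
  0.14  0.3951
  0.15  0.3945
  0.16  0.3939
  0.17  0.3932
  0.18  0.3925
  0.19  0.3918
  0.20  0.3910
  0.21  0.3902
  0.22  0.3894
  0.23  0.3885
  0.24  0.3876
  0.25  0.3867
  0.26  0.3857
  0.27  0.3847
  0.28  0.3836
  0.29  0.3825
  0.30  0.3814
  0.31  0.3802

σ√T = 0.25 × 1.5811 = 0.3953
d₁ = [ln(225/229) + (0.011 + 0.25²/2)·2.5] / 0.3953 = [-0.0176 + 0.1056] / 0.3953 = 0.2226 ≈ 0.22
√T = √2.5 = 1.5811
φ(d₁) = φ(0.22) = 0.3894
vega = S·φ(d₁)·√T = 225·0.3894·1.5811 = 138.5281

138.53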